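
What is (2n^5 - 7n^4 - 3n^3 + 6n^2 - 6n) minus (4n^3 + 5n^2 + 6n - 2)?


Distribute the minus sign:
  (2n^5 - 7n^4 - 3n^3 + 6n^2 - 6n)
- (4n^3 + 5n^2 + 6n - 2)
Negate second polynomial: -4n^3 - 5n^2 - 6n + 2
Add: 2n^5 - 7n^4 - 7n^3 + n^2 - 12n + 2


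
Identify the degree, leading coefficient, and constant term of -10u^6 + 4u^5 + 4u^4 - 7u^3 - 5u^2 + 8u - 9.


Highest power of u is 6, with coefficient -10. Constant term is -9.
Degree = 6, leading coefficient = -10, constant term = -9


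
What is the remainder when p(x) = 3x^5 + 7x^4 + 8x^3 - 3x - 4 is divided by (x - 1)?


By the Remainder Theorem, the remainder equals p(1):
  3*(1)^5 = 3
  7*(1)^4 = 7
  8*(1)^3 = 8
  0*(1)^2 = 0
  -3*(1)^1 = -3
  constant: -4
Sum: 3 + 7 + 8 + 0 - 3 - 4 = 11


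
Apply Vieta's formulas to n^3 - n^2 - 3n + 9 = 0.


Monic cubic n^3+bn^2+cn+d=0: sum=-b, pairwise sum=c, product=-d.
b=-1, c=-3, d=9
r1+r2+r3 = 1
r1r2+r1r3+r2r3 = -3
r1r2r3 = -9


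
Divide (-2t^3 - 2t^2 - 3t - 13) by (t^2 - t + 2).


(-2t^3 - 2t^2 - 3t - 13) / (t^2 - t + 2)
Step 1: -2t * (t^2 - t + 2) = -2t^3 + 2t^2 - 4t; subtract.
Step 2: -4 * (t^2 - t + 2) = -4t^2 + 4t - 8; subtract.
Quotient: -2t - 4, Remainder: -3t - 5


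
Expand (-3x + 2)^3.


Expand (-3x + 2)^3 by repeated multiplication:
  (-3x + 2)^2 = 9x^2 - 12x + 4
= -27x^3 + 54x^2 - 36x + 8


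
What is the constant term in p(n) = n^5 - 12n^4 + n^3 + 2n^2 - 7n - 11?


Read off the constant term: -11


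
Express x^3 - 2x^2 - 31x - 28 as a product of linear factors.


Try integer roots (divisors of -28). x=-1: p(-1)=0.
Divide out (x + 1): quotient is x^2 - 3x - 28.
Factor the quadratic: (x - 7)(x + 4)
Result: (x + 1)(x - 7)(x + 4)


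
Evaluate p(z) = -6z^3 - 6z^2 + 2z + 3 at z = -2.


Using direct substitution:
  -6 * (-2)^3 = 48
  -6 * (-2)^2 = -24
  2 * (-2)^1 = -4
  constant: 3
Sum = 48 - 24 - 4 + 3 = 23


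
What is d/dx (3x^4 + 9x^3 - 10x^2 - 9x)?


Apply the power rule term by term:
  d/dx(3x^4) = 12x^3
  d/dx(9x^3) = 27x^2
  d/dx(-10x^2) = -20x
  d/dx(-9x) = -9
p'(x) = 12x^3 + 27x^2 - 20x - 9


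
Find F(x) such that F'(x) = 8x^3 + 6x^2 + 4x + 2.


Reverse power rule on each term:
  ∫ 8x^3 dx = 2x^4
  ∫ 6x^2 dx = 2x^3
  ∫ 4x dx = 2x^2
  ∫ 2 dx = 2x
F(x) = 2x^4 + 2x^3 + 2x^2 + 2x + C


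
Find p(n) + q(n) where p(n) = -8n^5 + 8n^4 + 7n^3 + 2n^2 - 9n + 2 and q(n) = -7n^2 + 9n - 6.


Align terms by degree and add:
  -8n^5 + 8n^4 + 7n^3 + 2n^2 - 9n + 2
  -7n^2 + 9n - 6
= -8n^5 + 8n^4 + 7n^3 - 5n^2 - 4


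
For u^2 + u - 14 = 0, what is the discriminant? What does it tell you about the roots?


D = b^2 - 4ac = (1)^2 - 4(1)(-14) = 1 + 56 = 57
Since D > 0: two distinct irrational roots


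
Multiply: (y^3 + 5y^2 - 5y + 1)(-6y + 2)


Distribute each term of the first polynomial:
  (y^3)(-6y + 2) = -6y^4 + 2y^3
  (5y^2)(-6y + 2) = -30y^3 + 10y^2
  (-5y)(-6y + 2) = 30y^2 - 10y
  (1)(-6y + 2) = -6y + 2
Sum: -6y^4 - 28y^3 + 40y^2 - 16y + 2


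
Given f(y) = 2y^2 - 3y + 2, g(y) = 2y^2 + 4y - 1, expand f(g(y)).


Substitute g(y) into f:
f(g(y)) = 2*(2y^2 + 4y - 1)^2 + (-3)*(2y^2 + 4y - 1) + 2
(2y^2 + 4y - 1)^2 = 4y^4 + 16y^3 + 12y^2 - 8y + 1
Expand and combine: 8y^4 + 32y^3 + 18y^2 - 28y + 7


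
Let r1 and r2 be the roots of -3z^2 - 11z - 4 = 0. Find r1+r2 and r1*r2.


For az^2+bz+c=0: sum = -b/a, product = c/a.
a=-3, b=-11, c=-4
Sum = -(-11)/-3 = -11/3
Product = (-4)/-3 = 4/3


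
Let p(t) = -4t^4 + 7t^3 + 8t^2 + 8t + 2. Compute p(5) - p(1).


p(5) = -1383
p(1) = 21
p(5) - p(1) = -1383 - 21 = -1404


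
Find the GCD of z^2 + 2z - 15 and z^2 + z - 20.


Factor each:
  z^2 + 2z - 15 = (z + 5)(z - 3)
  z^2 + z - 20 = (z + 5)(z - 4)
Common monic factor: z + 5


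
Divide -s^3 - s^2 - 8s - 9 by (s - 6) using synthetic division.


Synthetic division with c = 6. Coefficients: -1, -1, -8, -9
Bring down -1.
  -1 * 6 = -6; -6 - 1 = -7
  -7 * 6 = -42; -42 - 8 = -50
  -50 * 6 = -300; -300 - 9 = -309
Quotient: -s^2 - 7s - 50, Remainder: -309


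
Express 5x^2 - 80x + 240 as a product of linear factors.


Roots satisfy r1 + r2 = -b/a = 16 and r1*r2 = c/a = 48.
So r1 = 12, r2 = 4.
5x^2 - 80x + 240 = 5(x - r1)(x - r2) = 5(x - 12)(x - 4)


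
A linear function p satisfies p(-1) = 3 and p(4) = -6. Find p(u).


p(u) = mu + b. Using p(-1)=3, p(4)=-6:
m = (3 + 6)/(-1 - 4) = 9/-5 = -9/5
b = 3 - m*(-1) = 3 - 9/5 = 6/5
p(u) = -(9/5)u + (6/5)


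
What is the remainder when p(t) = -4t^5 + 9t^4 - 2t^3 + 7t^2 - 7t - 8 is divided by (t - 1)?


By the Remainder Theorem, the remainder equals p(1):
  -4*(1)^5 = -4
  9*(1)^4 = 9
  -2*(1)^3 = -2
  7*(1)^2 = 7
  -7*(1)^1 = -7
  constant: -8
Sum: -4 + 9 - 2 + 7 - 7 - 8 = -5


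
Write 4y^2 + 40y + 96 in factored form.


Roots satisfy r1 + r2 = -b/a = -10 and r1*r2 = c/a = 24.
So r1 = -4, r2 = -6.
4y^2 + 40y + 96 = 4(y - r1)(y - r2) = 4(y + 4)(y + 6)


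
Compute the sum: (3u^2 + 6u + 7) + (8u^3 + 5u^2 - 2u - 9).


Align terms by degree and add:
  3u^2 + 6u + 7
+ 8u^3 + 5u^2 - 2u - 9
= 8u^3 + 8u^2 + 4u - 2


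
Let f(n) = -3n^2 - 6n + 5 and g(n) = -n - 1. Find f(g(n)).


Substitute g(n) into f:
f(g(n)) = -3*(-n - 1)^2 + (-6)*(-n - 1) + 5
(-n - 1)^2 = n^2 + 2n + 1
Expand and combine: -3n^2 + 8


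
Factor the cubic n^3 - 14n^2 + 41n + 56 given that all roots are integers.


Try integer roots (divisors of 56). n=7: p(7)=0.
Divide out (n - 7): quotient is n^2 - 7n - 8.
Factor the quadratic: (n + 1)(n - 8)
Result: (n - 7)(n + 1)(n - 8)


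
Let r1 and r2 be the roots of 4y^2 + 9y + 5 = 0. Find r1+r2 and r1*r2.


For ay^2+by+c=0: sum = -b/a, product = c/a.
a=4, b=9, c=5
Sum = -(9)/4 = -9/4
Product = (5)/4 = 5/4


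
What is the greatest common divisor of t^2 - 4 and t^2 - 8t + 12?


Factor each:
  t^2 - 4 = (t - 2)(t + 2)
  t^2 - 8t + 12 = (t - 2)(t - 6)
Common monic factor: t - 2


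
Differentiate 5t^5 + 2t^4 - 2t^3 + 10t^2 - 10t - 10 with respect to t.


Apply the power rule term by term:
  d/dt(5t^5) = 25t^4
  d/dt(2t^4) = 8t^3
  d/dt(-2t^3) = -6t^2
  d/dt(10t^2) = 20t
  d/dt(-10t) = -10
  d/dt(-10) = 0
p'(t) = 25t^4 + 8t^3 - 6t^2 + 20t - 10


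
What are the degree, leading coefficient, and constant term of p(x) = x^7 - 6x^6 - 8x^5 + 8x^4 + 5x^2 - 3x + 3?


Highest power of x is 7, with coefficient 1. Constant term is 3.
Degree = 7, leading coefficient = 1, constant term = 3


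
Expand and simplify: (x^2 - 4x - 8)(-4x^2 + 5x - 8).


Distribute each term of the first polynomial:
  (x^2)(-4x^2 + 5x - 8) = -4x^4 + 5x^3 - 8x^2
  (-4x)(-4x^2 + 5x - 8) = 16x^3 - 20x^2 + 32x
  (-8)(-4x^2 + 5x - 8) = 32x^2 - 40x + 64
Sum: -4x^4 + 21x^3 + 4x^2 - 8x + 64


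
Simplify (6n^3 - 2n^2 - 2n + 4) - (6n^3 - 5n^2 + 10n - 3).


Distribute the minus sign:
  (6n^3 - 2n^2 - 2n + 4)
- (6n^3 - 5n^2 + 10n - 3)
Negate second polynomial: -6n^3 + 5n^2 - 10n + 3
Add: 3n^2 - 12n + 7


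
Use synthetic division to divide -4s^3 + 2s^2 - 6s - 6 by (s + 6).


Synthetic division with c = -6. Coefficients: -4, 2, -6, -6
Bring down -4.
  -4 * -6 = 24; 24 + 2 = 26
  26 * -6 = -156; -156 - 6 = -162
  -162 * -6 = 972; 972 - 6 = 966
Quotient: -4s^2 + 26s - 162, Remainder: 966


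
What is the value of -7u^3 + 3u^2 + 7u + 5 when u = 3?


Using direct substitution:
  -7 * (3)^3 = -189
  3 * (3)^2 = 27
  7 * (3)^1 = 21
  constant: 5
Sum = -189 + 27 + 21 + 5 = -136


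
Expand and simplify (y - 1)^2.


Expand (y - 1)^2 by repeated multiplication:
= y^2 - 2y + 1


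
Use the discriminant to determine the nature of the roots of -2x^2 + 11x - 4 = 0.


D = b^2 - 4ac = (11)^2 - 4(-2)(-4) = 121 - 32 = 89
Since D > 0: two distinct irrational roots


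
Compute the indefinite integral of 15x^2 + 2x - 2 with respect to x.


Reverse power rule on each term:
  ∫ 15x^2 dx = 5x^3
  ∫ 2x dx = x^2
  ∫ -2 dx = -2x
F(x) = 5x^3 + x^2 - 2x + C


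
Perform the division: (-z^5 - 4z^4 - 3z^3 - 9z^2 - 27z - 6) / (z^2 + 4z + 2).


(-z^5 - 4z^4 - 3z^3 - 9z^2 - 27z - 6) / (z^2 + 4z + 2)
Step 1: -z^3 * (z^2 + 4z + 2) = -z^5 - 4z^4 - 2z^3; subtract.
Step 2: 0 * (z^2 + 4z + 2) = 0; subtract.
Step 3: -z * (z^2 + 4z + 2) = -z^3 - 4z^2 - 2z; subtract.
Step 4: -5 * (z^2 + 4z + 2) = -5z^2 - 20z - 10; subtract.
Quotient: -z^3 - z - 5, Remainder: -5z + 4


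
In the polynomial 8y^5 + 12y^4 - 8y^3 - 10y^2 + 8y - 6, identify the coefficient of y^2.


Read off the coefficient of y^2: -10


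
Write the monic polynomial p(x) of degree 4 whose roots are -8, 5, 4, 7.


p(x) = (x + 8)(x - 5)(x - 4)(x - 7)
Expand: x^4 - 8x^3 - 45x^2 + 524x - 1120


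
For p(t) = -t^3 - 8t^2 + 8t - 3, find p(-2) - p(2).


p(-2) = -43
p(2) = -27
p(-2) - p(2) = -43 + 27 = -16


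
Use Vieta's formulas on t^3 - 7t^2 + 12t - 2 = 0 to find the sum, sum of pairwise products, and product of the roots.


Monic cubic t^3+bt^2+ct+d=0: sum=-b, pairwise sum=c, product=-d.
b=-7, c=12, d=-2
r1+r2+r3 = 7
r1r2+r1r3+r2r3 = 12
r1r2r3 = 2


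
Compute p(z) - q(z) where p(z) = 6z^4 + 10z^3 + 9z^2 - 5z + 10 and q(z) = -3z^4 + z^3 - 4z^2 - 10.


Distribute the minus sign:
  (6z^4 + 10z^3 + 9z^2 - 5z + 10)
- (-3z^4 + z^3 - 4z^2 - 10)
Negate second polynomial: 3z^4 - z^3 + 4z^2 + 10
Add: 9z^4 + 9z^3 + 13z^2 - 5z + 20


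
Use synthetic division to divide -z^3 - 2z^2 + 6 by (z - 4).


Synthetic division with c = 4. Coefficients: -1, -2, 0, 6
Bring down -1.
  -1 * 4 = -4; -4 - 2 = -6
  -6 * 4 = -24; -24 + 0 = -24
  -24 * 4 = -96; -96 + 6 = -90
Quotient: -z^2 - 6z - 24, Remainder: -90


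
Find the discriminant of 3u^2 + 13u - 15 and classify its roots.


D = b^2 - 4ac = (13)^2 - 4(3)(-15) = 169 + 180 = 349
Since D > 0: two distinct irrational roots


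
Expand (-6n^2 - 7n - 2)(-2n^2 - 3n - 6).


Distribute each term of the first polynomial:
  (-6n^2)(-2n^2 - 3n - 6) = 12n^4 + 18n^3 + 36n^2
  (-7n)(-2n^2 - 3n - 6) = 14n^3 + 21n^2 + 42n
  (-2)(-2n^2 - 3n - 6) = 4n^2 + 6n + 12
Sum: 12n^4 + 32n^3 + 61n^2 + 48n + 12


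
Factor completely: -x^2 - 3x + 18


Roots satisfy r1 + r2 = -b/a = -3 and r1*r2 = c/a = -18.
So r1 = -6, r2 = 3.
-x^2 - 3x + 18 = -(x - r1)(x - r2) = -(x + 6)(x - 3)


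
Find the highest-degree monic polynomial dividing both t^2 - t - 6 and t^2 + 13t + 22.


Factor each:
  t^2 - t - 6 = (t + 2)(t - 3)
  t^2 + 13t + 22 = (t + 2)(t + 11)
Common monic factor: t + 2


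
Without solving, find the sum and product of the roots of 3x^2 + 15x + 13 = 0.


For ax^2+bx+c=0: sum = -b/a, product = c/a.
a=3, b=15, c=13
Sum = -(15)/3 = -5
Product = (13)/3 = 13/3


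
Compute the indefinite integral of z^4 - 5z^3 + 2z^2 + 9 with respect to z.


Reverse power rule on each term:
  ∫ z^4 dz = (1/5)z^5
  ∫ -5z^3 dz = -(5/4)z^4
  ∫ 2z^2 dz = (2/3)z^3
  ∫ 9 dz = 9z
F(z) = (1/5)z^5 - (5/4)z^4 + (2/3)z^3 + 9z + C


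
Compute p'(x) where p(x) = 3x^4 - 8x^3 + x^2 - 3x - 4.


Apply the power rule term by term:
  d/dx(3x^4) = 12x^3
  d/dx(-8x^3) = -24x^2
  d/dx(x^2) = 2x
  d/dx(-3x) = -3
  d/dx(-4) = 0
p'(x) = 12x^3 - 24x^2 + 2x - 3


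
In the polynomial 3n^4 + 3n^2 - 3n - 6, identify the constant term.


Read off the constant term: -6


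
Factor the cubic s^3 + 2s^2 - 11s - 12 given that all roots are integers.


Try integer roots (divisors of -12). s=3: p(3)=0.
Divide out (s - 3): quotient is s^2 + 5s + 4.
Factor the quadratic: (s + 1)(s + 4)
Result: (s - 3)(s + 1)(s + 4)


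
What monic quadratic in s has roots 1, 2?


p(s) = (s - 1)(s - 2)
Expand: s^2 - 3s + 2


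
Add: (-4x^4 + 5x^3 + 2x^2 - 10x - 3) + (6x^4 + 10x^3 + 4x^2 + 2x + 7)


Align terms by degree and add:
  -4x^4 + 5x^3 + 2x^2 - 10x - 3
+ 6x^4 + 10x^3 + 4x^2 + 2x + 7
= 2x^4 + 15x^3 + 6x^2 - 8x + 4


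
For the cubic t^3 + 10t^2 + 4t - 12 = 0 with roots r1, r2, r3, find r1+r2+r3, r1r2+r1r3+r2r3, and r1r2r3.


Monic cubic t^3+bt^2+ct+d=0: sum=-b, pairwise sum=c, product=-d.
b=10, c=4, d=-12
r1+r2+r3 = -10
r1r2+r1r3+r2r3 = 4
r1r2r3 = 12


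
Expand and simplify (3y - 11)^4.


Expand (3y - 11)^4 by repeated multiplication:
  (3y - 11)^2 = 9y^2 - 66y + 121
  (3y - 11)^3 = 27y^3 - 297y^2 + 1089y - 1331
= 81y^4 - 1188y^3 + 6534y^2 - 15972y + 14641


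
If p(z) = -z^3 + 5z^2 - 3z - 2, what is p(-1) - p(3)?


p(-1) = 7
p(3) = 7
p(-1) - p(3) = 7 - 7 = 0


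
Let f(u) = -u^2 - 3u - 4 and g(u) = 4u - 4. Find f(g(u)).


Substitute g(u) into f:
f(g(u)) = -1*(4u - 4)^2 + (-3)*(4u - 4) + (-4)
(4u - 4)^2 = 16u^2 - 32u + 16
Expand and combine: -16u^2 + 20u - 8


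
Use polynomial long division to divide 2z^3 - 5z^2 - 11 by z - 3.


(2z^3 - 5z^2 - 11) / (z - 3)
Step 1: 2z^2 * (z - 3) = 2z^3 - 6z^2; subtract.
Step 2: z * (z - 3) = z^2 - 3z; subtract.
Step 3: 3 * (z - 3) = 3z - 9; subtract.
Quotient: 2z^2 + z + 3, Remainder: -2


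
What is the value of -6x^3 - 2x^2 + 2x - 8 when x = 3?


Using direct substitution:
  -6 * (3)^3 = -162
  -2 * (3)^2 = -18
  2 * (3)^1 = 6
  constant: -8
Sum = -162 - 18 + 6 - 8 = -182


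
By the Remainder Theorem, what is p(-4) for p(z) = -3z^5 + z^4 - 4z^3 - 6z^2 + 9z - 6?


By the Remainder Theorem, the remainder equals p(-4):
  -3*(-4)^5 = 3072
  1*(-4)^4 = 256
  -4*(-4)^3 = 256
  -6*(-4)^2 = -96
  9*(-4)^1 = -36
  constant: -6
Sum: 3072 + 256 + 256 - 96 - 36 - 6 = 3446


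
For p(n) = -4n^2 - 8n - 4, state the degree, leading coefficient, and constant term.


Highest power of n is 2, with coefficient -4. Constant term is -4.
Degree = 2, leading coefficient = -4, constant term = -4


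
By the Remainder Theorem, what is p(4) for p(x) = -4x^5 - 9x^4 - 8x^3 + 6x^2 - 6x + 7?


By the Remainder Theorem, the remainder equals p(4):
  -4*(4)^5 = -4096
  -9*(4)^4 = -2304
  -8*(4)^3 = -512
  6*(4)^2 = 96
  -6*(4)^1 = -24
  constant: 7
Sum: -4096 - 2304 - 512 + 96 - 24 + 7 = -6833


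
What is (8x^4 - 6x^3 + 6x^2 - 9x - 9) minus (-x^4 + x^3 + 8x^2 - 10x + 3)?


Distribute the minus sign:
  (8x^4 - 6x^3 + 6x^2 - 9x - 9)
- (-x^4 + x^3 + 8x^2 - 10x + 3)
Negate second polynomial: x^4 - x^3 - 8x^2 + 10x - 3
Add: 9x^4 - 7x^3 - 2x^2 + x - 12


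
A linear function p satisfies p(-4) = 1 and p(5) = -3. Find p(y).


p(y) = my + b. Using p(-4)=1, p(5)=-3:
m = (1 + 3)/(-4 - 5) = 4/-9 = -4/9
b = 1 - m*(-4) = 1 - 16/9 = -7/9
p(y) = -(4/9)y - (7/9)


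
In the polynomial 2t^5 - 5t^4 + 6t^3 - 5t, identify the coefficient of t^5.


Read off the coefficient of t^5: 2


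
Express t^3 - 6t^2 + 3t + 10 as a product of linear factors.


Try integer roots (divisors of 10). t=5: p(5)=0.
Divide out (t - 5): quotient is t^2 - t - 2.
Factor the quadratic: (t - 2)(t + 1)
Result: (t - 5)(t - 2)(t + 1)


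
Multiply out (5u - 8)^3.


Expand (5u - 8)^3 by repeated multiplication:
  (5u - 8)^2 = 25u^2 - 80u + 64
= 125u^3 - 600u^2 + 960u - 512


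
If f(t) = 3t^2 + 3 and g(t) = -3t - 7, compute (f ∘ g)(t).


Substitute g(t) into f:
f(g(t)) = 3*(-3t - 7)^2 + 3
(-3t - 7)^2 = 9t^2 + 42t + 49
Expand and combine: 27t^2 + 126t + 150


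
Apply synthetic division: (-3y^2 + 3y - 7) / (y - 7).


Synthetic division with c = 7. Coefficients: -3, 3, -7
Bring down -3.
  -3 * 7 = -21; -21 + 3 = -18
  -18 * 7 = -126; -126 - 7 = -133
Quotient: -3y - 18, Remainder: -133


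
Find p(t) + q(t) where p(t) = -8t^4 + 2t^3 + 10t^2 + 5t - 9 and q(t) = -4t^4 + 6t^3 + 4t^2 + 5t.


Align terms by degree and add:
  -8t^4 + 2t^3 + 10t^2 + 5t - 9
  -4t^4 + 6t^3 + 4t^2 + 5t
= -12t^4 + 8t^3 + 14t^2 + 10t - 9


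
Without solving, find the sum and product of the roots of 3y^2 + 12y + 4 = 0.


For ay^2+by+c=0: sum = -b/a, product = c/a.
a=3, b=12, c=4
Sum = -(12)/3 = -4
Product = (4)/3 = 4/3


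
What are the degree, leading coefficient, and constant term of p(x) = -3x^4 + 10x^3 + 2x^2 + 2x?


Highest power of x is 4, with coefficient -3. Constant term is 0.
Degree = 4, leading coefficient = -3, constant term = 0


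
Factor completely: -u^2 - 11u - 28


Roots satisfy r1 + r2 = -b/a = -11 and r1*r2 = c/a = 28.
So r1 = -4, r2 = -7.
-u^2 - 11u - 28 = -(u - r1)(u - r2) = -(u + 4)(u + 7)


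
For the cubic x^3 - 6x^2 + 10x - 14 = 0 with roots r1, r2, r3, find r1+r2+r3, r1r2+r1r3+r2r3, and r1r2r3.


Monic cubic x^3+bx^2+cx+d=0: sum=-b, pairwise sum=c, product=-d.
b=-6, c=10, d=-14
r1+r2+r3 = 6
r1r2+r1r3+r2r3 = 10
r1r2r3 = 14


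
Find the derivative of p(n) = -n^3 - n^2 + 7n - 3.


Apply the power rule term by term:
  d/dn(-n^3) = -3n^2
  d/dn(-n^2) = -2n
  d/dn(7n) = 7
  d/dn(-3) = 0
p'(n) = -3n^2 - 2n + 7


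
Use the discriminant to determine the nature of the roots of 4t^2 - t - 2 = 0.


D = b^2 - 4ac = (-1)^2 - 4(4)(-2) = 1 + 32 = 33
Since D > 0: two distinct irrational roots


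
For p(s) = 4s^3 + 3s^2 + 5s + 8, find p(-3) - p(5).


p(-3) = -88
p(5) = 608
p(-3) - p(5) = -88 - 608 = -696


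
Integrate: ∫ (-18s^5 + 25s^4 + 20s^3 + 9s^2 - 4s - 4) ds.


Reverse power rule on each term:
  ∫ -18s^5 ds = -3s^6
  ∫ 25s^4 ds = 5s^5
  ∫ 20s^3 ds = 5s^4
  ∫ 9s^2 ds = 3s^3
  ∫ -4s ds = -2s^2
  ∫ -4 ds = -4s
F(s) = -3s^6 + 5s^5 + 5s^4 + 3s^3 - 2s^2 - 4s + C


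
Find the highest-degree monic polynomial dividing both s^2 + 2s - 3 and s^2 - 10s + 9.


Factor each:
  s^2 + 2s - 3 = (s - 1)(s + 3)
  s^2 - 10s + 9 = (s - 1)(s - 9)
Common monic factor: s - 1


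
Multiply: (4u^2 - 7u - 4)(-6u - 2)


Distribute each term of the first polynomial:
  (4u^2)(-6u - 2) = -24u^3 - 8u^2
  (-7u)(-6u - 2) = 42u^2 + 14u
  (-4)(-6u - 2) = 24u + 8
Sum: -24u^3 + 34u^2 + 38u + 8


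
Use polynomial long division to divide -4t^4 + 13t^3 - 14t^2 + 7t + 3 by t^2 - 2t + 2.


(-4t^4 + 13t^3 - 14t^2 + 7t + 3) / (t^2 - 2t + 2)
Step 1: -4t^2 * (t^2 - 2t + 2) = -4t^4 + 8t^3 - 8t^2; subtract.
Step 2: 5t * (t^2 - 2t + 2) = 5t^3 - 10t^2 + 10t; subtract.
Step 3: 4 * (t^2 - 2t + 2) = 4t^2 - 8t + 8; subtract.
Quotient: -4t^2 + 5t + 4, Remainder: 5t - 5


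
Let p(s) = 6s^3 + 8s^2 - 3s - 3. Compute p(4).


Using direct substitution:
  6 * (4)^3 = 384
  8 * (4)^2 = 128
  -3 * (4)^1 = -12
  constant: -3
Sum = 384 + 128 - 12 - 3 = 497


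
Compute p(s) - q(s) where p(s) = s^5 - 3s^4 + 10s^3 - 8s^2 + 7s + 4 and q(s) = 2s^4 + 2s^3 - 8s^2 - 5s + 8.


Distribute the minus sign:
  (s^5 - 3s^4 + 10s^3 - 8s^2 + 7s + 4)
- (2s^4 + 2s^3 - 8s^2 - 5s + 8)
Negate second polynomial: -2s^4 - 2s^3 + 8s^2 + 5s - 8
Add: s^5 - 5s^4 + 8s^3 + 12s - 4


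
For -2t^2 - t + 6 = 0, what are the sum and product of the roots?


For at^2+bt+c=0: sum = -b/a, product = c/a.
a=-2, b=-1, c=6
Sum = -(-1)/-2 = -1/2
Product = (6)/-2 = -3


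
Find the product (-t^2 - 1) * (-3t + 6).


Distribute each term of the first polynomial:
  (-t^2)(-3t + 6) = 3t^3 - 6t^2
  (-1)(-3t + 6) = 3t - 6
Sum: 3t^3 - 6t^2 + 3t - 6


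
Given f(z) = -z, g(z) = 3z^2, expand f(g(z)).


Substitute g(z) into f:
f(g(z)) = -1*(3z^2)
Expand and combine: -3z^2


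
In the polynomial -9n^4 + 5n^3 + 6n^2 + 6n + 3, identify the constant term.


Read off the constant term: 3


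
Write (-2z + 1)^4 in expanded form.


Expand (-2z + 1)^4 by repeated multiplication:
  (-2z + 1)^2 = 4z^2 - 4z + 1
  (-2z + 1)^3 = -8z^3 + 12z^2 - 6z + 1
= 16z^4 - 32z^3 + 24z^2 - 8z + 1


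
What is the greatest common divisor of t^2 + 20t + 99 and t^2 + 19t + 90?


Factor each:
  t^2 + 20t + 99 = (t + 9)(t + 11)
  t^2 + 19t + 90 = (t + 9)(t + 10)
Common monic factor: t + 9


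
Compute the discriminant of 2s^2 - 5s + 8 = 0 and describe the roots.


D = b^2 - 4ac = (-5)^2 - 4(2)(8) = 25 - 64 = -39
Since D < 0: two complex conjugate roots (no real roots)


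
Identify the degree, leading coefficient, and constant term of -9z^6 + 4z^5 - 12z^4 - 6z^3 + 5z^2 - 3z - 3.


Highest power of z is 6, with coefficient -9. Constant term is -3.
Degree = 6, leading coefficient = -9, constant term = -3


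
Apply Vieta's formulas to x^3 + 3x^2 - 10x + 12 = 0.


Monic cubic x^3+bx^2+cx+d=0: sum=-b, pairwise sum=c, product=-d.
b=3, c=-10, d=12
r1+r2+r3 = -3
r1r2+r1r3+r2r3 = -10
r1r2r3 = -12


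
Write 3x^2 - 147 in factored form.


Roots satisfy r1 + r2 = -b/a = 0 and r1*r2 = c/a = -49.
So r1 = -7, r2 = 7.
3x^2 - 147 = 3(x - r1)(x - r2) = 3(x + 7)(x - 7)


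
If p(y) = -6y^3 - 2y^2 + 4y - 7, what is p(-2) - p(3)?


p(-2) = 25
p(3) = -175
p(-2) - p(3) = 25 + 175 = 200


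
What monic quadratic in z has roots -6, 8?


p(z) = (z + 6)(z - 8)
Expand: z^2 - 2z - 48


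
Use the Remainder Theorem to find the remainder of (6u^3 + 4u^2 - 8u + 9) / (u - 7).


By the Remainder Theorem, the remainder equals p(7):
  6*(7)^3 = 2058
  4*(7)^2 = 196
  -8*(7)^1 = -56
  constant: 9
Sum: 2058 + 196 - 56 + 9 = 2207


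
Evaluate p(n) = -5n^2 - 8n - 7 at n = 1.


Using direct substitution:
  -5 * (1)^2 = -5
  -8 * (1)^1 = -8
  constant: -7
Sum = -5 - 8 - 7 = -20


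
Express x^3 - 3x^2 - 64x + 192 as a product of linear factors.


Try integer roots (divisors of 192). x=-8: p(-8)=0.
Divide out (x + 8): quotient is x^2 - 11x + 24.
Factor the quadratic: (x - 8)(x - 3)
Result: (x + 8)(x - 8)(x - 3)


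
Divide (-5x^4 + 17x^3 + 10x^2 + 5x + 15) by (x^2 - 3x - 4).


(-5x^4 + 17x^3 + 10x^2 + 5x + 15) / (x^2 - 3x - 4)
Step 1: -5x^2 * (x^2 - 3x - 4) = -5x^4 + 15x^3 + 20x^2; subtract.
Step 2: 2x * (x^2 - 3x - 4) = 2x^3 - 6x^2 - 8x; subtract.
Step 3: -4 * (x^2 - 3x - 4) = -4x^2 + 12x + 16; subtract.
Quotient: -5x^2 + 2x - 4, Remainder: x - 1


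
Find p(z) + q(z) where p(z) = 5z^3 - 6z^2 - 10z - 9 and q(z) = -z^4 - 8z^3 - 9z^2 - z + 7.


Align terms by degree and add:
  5z^3 - 6z^2 - 10z - 9
  -z^4 - 8z^3 - 9z^2 - z + 7
= -z^4 - 3z^3 - 15z^2 - 11z - 2


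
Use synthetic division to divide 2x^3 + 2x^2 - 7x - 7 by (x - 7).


Synthetic division with c = 7. Coefficients: 2, 2, -7, -7
Bring down 2.
  2 * 7 = 14; 14 + 2 = 16
  16 * 7 = 112; 112 - 7 = 105
  105 * 7 = 735; 735 - 7 = 728
Quotient: 2x^2 + 16x + 105, Remainder: 728


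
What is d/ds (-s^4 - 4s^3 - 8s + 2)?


Apply the power rule term by term:
  d/ds(-s^4) = -4s^3
  d/ds(-4s^3) = -12s^2
  d/ds(-8s) = -8
  d/ds(2) = 0
p'(s) = -4s^3 - 12s^2 - 8


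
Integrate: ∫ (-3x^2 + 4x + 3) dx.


Reverse power rule on each term:
  ∫ -3x^2 dx = -x^3
  ∫ 4x dx = 2x^2
  ∫ 3 dx = 3x
F(x) = -x^3 + 2x^2 + 3x + C


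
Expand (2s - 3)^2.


Expand (2s - 3)^2 by repeated multiplication:
= 4s^2 - 12s + 9


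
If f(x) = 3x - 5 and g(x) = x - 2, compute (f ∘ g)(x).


Substitute g(x) into f:
f(g(x)) = 3*(x - 2) + (-5)
Expand and combine: 3x - 11


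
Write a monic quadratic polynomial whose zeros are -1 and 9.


p(x) = (x + 1)(x - 9)
Expand: x^2 - 8x - 9


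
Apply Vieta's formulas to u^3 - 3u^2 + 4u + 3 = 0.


Monic cubic u^3+bu^2+cu+d=0: sum=-b, pairwise sum=c, product=-d.
b=-3, c=4, d=3
r1+r2+r3 = 3
r1r2+r1r3+r2r3 = 4
r1r2r3 = -3


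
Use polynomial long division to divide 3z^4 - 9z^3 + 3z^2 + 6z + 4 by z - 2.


(3z^4 - 9z^3 + 3z^2 + 6z + 4) / (z - 2)
Step 1: 3z^3 * (z - 2) = 3z^4 - 6z^3; subtract.
Step 2: -3z^2 * (z - 2) = -3z^3 + 6z^2; subtract.
Step 3: -3z * (z - 2) = -3z^2 + 6z; subtract.
Step 4: 0 * (z - 2) = 0; subtract.
Quotient: 3z^3 - 3z^2 - 3z, Remainder: 4


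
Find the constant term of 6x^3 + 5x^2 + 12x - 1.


Read off the constant term: -1


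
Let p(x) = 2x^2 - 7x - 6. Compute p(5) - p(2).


p(5) = 9
p(2) = -12
p(5) - p(2) = 9 + 12 = 21


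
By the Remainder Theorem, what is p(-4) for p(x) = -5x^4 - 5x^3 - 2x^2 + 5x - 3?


By the Remainder Theorem, the remainder equals p(-4):
  -5*(-4)^4 = -1280
  -5*(-4)^3 = 320
  -2*(-4)^2 = -32
  5*(-4)^1 = -20
  constant: -3
Sum: -1280 + 320 - 32 - 20 - 3 = -1015


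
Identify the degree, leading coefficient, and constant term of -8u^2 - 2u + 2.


Highest power of u is 2, with coefficient -8. Constant term is 2.
Degree = 2, leading coefficient = -8, constant term = 2


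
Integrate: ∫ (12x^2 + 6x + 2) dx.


Reverse power rule on each term:
  ∫ 12x^2 dx = 4x^3
  ∫ 6x dx = 3x^2
  ∫ 2 dx = 2x
F(x) = 4x^3 + 3x^2 + 2x + C


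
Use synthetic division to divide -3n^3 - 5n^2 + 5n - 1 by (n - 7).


Synthetic division with c = 7. Coefficients: -3, -5, 5, -1
Bring down -3.
  -3 * 7 = -21; -21 - 5 = -26
  -26 * 7 = -182; -182 + 5 = -177
  -177 * 7 = -1239; -1239 - 1 = -1240
Quotient: -3n^2 - 26n - 177, Remainder: -1240


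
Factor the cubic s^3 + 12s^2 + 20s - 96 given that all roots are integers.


Try integer roots (divisors of -96). s=-8: p(-8)=0.
Divide out (s + 8): quotient is s^2 + 4s - 12.
Factor the quadratic: (s - 2)(s + 6)
Result: (s + 8)(s - 2)(s + 6)


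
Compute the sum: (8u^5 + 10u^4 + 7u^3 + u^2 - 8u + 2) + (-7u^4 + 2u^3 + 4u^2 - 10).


Align terms by degree and add:
  8u^5 + 10u^4 + 7u^3 + u^2 - 8u + 2
  -7u^4 + 2u^3 + 4u^2 - 10
= 8u^5 + 3u^4 + 9u^3 + 5u^2 - 8u - 8


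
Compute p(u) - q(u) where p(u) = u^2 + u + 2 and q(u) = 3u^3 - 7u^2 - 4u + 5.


Distribute the minus sign:
  (u^2 + u + 2)
- (3u^3 - 7u^2 - 4u + 5)
Negate second polynomial: -3u^3 + 7u^2 + 4u - 5
Add: -3u^3 + 8u^2 + 5u - 3


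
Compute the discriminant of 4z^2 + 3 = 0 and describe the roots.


D = b^2 - 4ac = (0)^2 - 4(4)(3) = 0 - 48 = -48
Since D < 0: two complex conjugate roots (no real roots)


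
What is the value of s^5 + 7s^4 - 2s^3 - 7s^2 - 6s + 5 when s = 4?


Using direct substitution:
  1 * (4)^5 = 1024
  7 * (4)^4 = 1792
  -2 * (4)^3 = -128
  -7 * (4)^2 = -112
  -6 * (4)^1 = -24
  constant: 5
Sum = 1024 + 1792 - 128 - 112 - 24 + 5 = 2557


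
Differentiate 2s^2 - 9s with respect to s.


Apply the power rule term by term:
  d/ds(2s^2) = 4s
  d/ds(-9s) = -9
p'(s) = 4s - 9


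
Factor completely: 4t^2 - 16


Roots satisfy r1 + r2 = -b/a = 0 and r1*r2 = c/a = -4.
So r1 = 2, r2 = -2.
4t^2 - 16 = 4(t - r1)(t - r2) = 4(t - 2)(t + 2)


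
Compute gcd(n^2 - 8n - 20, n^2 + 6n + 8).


Factor each:
  n^2 - 8n - 20 = (n + 2)(n - 10)
  n^2 + 6n + 8 = (n + 2)(n + 4)
Common monic factor: n + 2


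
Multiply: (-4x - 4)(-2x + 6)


Distribute each term of the first polynomial:
  (-4x)(-2x + 6) = 8x^2 - 24x
  (-4)(-2x + 6) = 8x - 24
Sum: 8x^2 - 16x - 24


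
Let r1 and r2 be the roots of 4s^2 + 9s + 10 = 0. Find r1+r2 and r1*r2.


For as^2+bs+c=0: sum = -b/a, product = c/a.
a=4, b=9, c=10
Sum = -(9)/4 = -9/4
Product = (10)/4 = 5/2


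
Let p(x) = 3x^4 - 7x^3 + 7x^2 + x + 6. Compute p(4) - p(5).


p(4) = 442
p(5) = 1186
p(4) - p(5) = 442 - 1186 = -744


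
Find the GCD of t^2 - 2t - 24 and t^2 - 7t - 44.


Factor each:
  t^2 - 2t - 24 = (t + 4)(t - 6)
  t^2 - 7t - 44 = (t + 4)(t - 11)
Common monic factor: t + 4


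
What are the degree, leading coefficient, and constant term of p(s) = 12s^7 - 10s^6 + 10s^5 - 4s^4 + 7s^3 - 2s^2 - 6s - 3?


Highest power of s is 7, with coefficient 12. Constant term is -3.
Degree = 7, leading coefficient = 12, constant term = -3


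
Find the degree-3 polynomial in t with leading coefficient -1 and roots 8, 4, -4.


p(t) = -(t - 8)(t - 4)(t + 4)
Expand: -t^3 + 8t^2 + 16t - 128


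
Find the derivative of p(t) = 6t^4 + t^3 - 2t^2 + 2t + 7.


Apply the power rule term by term:
  d/dt(6t^4) = 24t^3
  d/dt(t^3) = 3t^2
  d/dt(-2t^2) = -4t
  d/dt(2t) = 2
  d/dt(7) = 0
p'(t) = 24t^3 + 3t^2 - 4t + 2


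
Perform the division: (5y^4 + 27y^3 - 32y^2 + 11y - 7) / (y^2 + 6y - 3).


(5y^4 + 27y^3 - 32y^2 + 11y - 7) / (y^2 + 6y - 3)
Step 1: 5y^2 * (y^2 + 6y - 3) = 5y^4 + 30y^3 - 15y^2; subtract.
Step 2: -3y * (y^2 + 6y - 3) = -3y^3 - 18y^2 + 9y; subtract.
Step 3: 1 * (y^2 + 6y - 3) = y^2 + 6y - 3; subtract.
Quotient: 5y^2 - 3y + 1, Remainder: -4y - 4


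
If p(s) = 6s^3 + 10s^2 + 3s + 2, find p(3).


Using direct substitution:
  6 * (3)^3 = 162
  10 * (3)^2 = 90
  3 * (3)^1 = 9
  constant: 2
Sum = 162 + 90 + 9 + 2 = 263


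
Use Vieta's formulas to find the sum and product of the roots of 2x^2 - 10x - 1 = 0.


For ax^2+bx+c=0: sum = -b/a, product = c/a.
a=2, b=-10, c=-1
Sum = -(-10)/2 = 5
Product = (-1)/2 = -1/2


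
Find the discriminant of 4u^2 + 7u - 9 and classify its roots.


D = b^2 - 4ac = (7)^2 - 4(4)(-9) = 49 + 144 = 193
Since D > 0: two distinct irrational roots


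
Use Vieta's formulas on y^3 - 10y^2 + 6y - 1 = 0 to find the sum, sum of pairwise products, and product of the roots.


Monic cubic y^3+by^2+cy+d=0: sum=-b, pairwise sum=c, product=-d.
b=-10, c=6, d=-1
r1+r2+r3 = 10
r1r2+r1r3+r2r3 = 6
r1r2r3 = 1


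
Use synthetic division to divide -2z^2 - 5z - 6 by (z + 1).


Synthetic division with c = -1. Coefficients: -2, -5, -6
Bring down -2.
  -2 * -1 = 2; 2 - 5 = -3
  -3 * -1 = 3; 3 - 6 = -3
Quotient: -2z - 3, Remainder: -3


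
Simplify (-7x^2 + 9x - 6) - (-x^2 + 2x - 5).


Distribute the minus sign:
  (-7x^2 + 9x - 6)
- (-x^2 + 2x - 5)
Negate second polynomial: x^2 - 2x + 5
Add: -6x^2 + 7x - 1


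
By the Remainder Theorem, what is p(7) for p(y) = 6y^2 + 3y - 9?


By the Remainder Theorem, the remainder equals p(7):
  6*(7)^2 = 294
  3*(7)^1 = 21
  constant: -9
Sum: 294 + 21 - 9 = 306


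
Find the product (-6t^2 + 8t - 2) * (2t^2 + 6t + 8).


Distribute each term of the first polynomial:
  (-6t^2)(2t^2 + 6t + 8) = -12t^4 - 36t^3 - 48t^2
  (8t)(2t^2 + 6t + 8) = 16t^3 + 48t^2 + 64t
  (-2)(2t^2 + 6t + 8) = -4t^2 - 12t - 16
Sum: -12t^4 - 20t^3 - 4t^2 + 52t - 16


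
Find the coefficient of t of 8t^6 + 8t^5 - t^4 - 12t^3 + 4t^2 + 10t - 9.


Read off the coefficient of t: 10


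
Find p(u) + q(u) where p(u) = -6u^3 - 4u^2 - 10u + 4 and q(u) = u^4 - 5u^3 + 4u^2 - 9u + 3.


Align terms by degree and add:
  -6u^3 - 4u^2 - 10u + 4
+ u^4 - 5u^3 + 4u^2 - 9u + 3
= u^4 - 11u^3 - 19u + 7


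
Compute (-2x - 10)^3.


Expand (-2x - 10)^3 by repeated multiplication:
  (-2x - 10)^2 = 4x^2 + 40x + 100
= -8x^3 - 120x^2 - 600x - 1000


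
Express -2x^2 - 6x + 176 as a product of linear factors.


Roots satisfy r1 + r2 = -b/a = -3 and r1*r2 = c/a = -88.
So r1 = -11, r2 = 8.
-2x^2 - 6x + 176 = -2(x - r1)(x - r2) = -2(x + 11)(x - 8)


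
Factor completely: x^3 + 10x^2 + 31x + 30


Try integer roots (divisors of 30). x=-5: p(-5)=0.
Divide out (x + 5): quotient is x^2 + 5x + 6.
Factor the quadratic: (x + 3)(x + 2)
Result: (x + 5)(x + 3)(x + 2)


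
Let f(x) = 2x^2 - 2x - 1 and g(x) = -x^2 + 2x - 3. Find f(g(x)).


Substitute g(x) into f:
f(g(x)) = 2*(-x^2 + 2x - 3)^2 + (-2)*(-x^2 + 2x - 3) + (-1)
(-x^2 + 2x - 3)^2 = x^4 - 4x^3 + 10x^2 - 12x + 9
Expand and combine: 2x^4 - 8x^3 + 22x^2 - 28x + 23


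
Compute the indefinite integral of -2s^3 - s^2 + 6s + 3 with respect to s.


Reverse power rule on each term:
  ∫ -2s^3 ds = -(1/2)s^4
  ∫ -s^2 ds = -(1/3)s^3
  ∫ 6s ds = 3s^2
  ∫ 3 ds = 3s
F(s) = -(1/2)s^4 - (1/3)s^3 + 3s^2 + 3s + C


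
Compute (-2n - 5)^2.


Expand (-2n - 5)^2 by repeated multiplication:
= 4n^2 + 20n + 25


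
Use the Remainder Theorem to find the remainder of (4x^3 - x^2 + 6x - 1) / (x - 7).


By the Remainder Theorem, the remainder equals p(7):
  4*(7)^3 = 1372
  -1*(7)^2 = -49
  6*(7)^1 = 42
  constant: -1
Sum: 1372 - 49 + 42 - 1 = 1364


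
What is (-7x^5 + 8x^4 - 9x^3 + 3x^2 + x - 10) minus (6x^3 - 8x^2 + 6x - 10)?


Distribute the minus sign:
  (-7x^5 + 8x^4 - 9x^3 + 3x^2 + x - 10)
- (6x^3 - 8x^2 + 6x - 10)
Negate second polynomial: -6x^3 + 8x^2 - 6x + 10
Add: -7x^5 + 8x^4 - 15x^3 + 11x^2 - 5x


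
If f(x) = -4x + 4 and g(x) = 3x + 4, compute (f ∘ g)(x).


Substitute g(x) into f:
f(g(x)) = -4*(3x + 4) + 4
Expand and combine: -12x - 12


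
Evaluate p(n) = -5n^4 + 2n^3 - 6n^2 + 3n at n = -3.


Using direct substitution:
  -5 * (-3)^4 = -405
  2 * (-3)^3 = -54
  -6 * (-3)^2 = -54
  3 * (-3)^1 = -9
  constant: 0
Sum = -405 - 54 - 54 - 9 + 0 = -522


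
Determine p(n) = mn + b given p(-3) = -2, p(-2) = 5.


p(n) = mn + b. Using p(-3)=-2, p(-2)=5:
m = (-2 - 5)/(-3 + 2) = -7/-1 = 7
b = -2 - m*(-3) = -2 + 21 = 19
p(n) = 7n + 19


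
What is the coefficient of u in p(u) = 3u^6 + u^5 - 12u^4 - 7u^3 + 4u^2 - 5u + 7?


Read off the coefficient of u: -5


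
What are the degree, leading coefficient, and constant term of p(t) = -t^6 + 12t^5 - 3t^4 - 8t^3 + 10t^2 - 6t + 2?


Highest power of t is 6, with coefficient -1. Constant term is 2.
Degree = 6, leading coefficient = -1, constant term = 2


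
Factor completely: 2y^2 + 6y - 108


Roots satisfy r1 + r2 = -b/a = -3 and r1*r2 = c/a = -54.
So r1 = -9, r2 = 6.
2y^2 + 6y - 108 = 2(y - r1)(y - r2) = 2(y + 9)(y - 6)


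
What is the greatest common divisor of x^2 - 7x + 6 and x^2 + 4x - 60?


Factor each:
  x^2 - 7x + 6 = (x - 6)(x - 1)
  x^2 + 4x - 60 = (x - 6)(x + 10)
Common monic factor: x - 6


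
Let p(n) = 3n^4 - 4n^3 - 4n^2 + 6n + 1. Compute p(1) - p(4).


p(1) = 2
p(4) = 473
p(1) - p(4) = 2 - 473 = -471


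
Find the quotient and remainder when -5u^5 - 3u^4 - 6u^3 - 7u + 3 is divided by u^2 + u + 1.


(-5u^5 - 3u^4 - 6u^3 - 7u + 3) / (u^2 + u + 1)
Step 1: -5u^3 * (u^2 + u + 1) = -5u^5 - 5u^4 - 5u^3; subtract.
Step 2: 2u^2 * (u^2 + u + 1) = 2u^4 + 2u^3 + 2u^2; subtract.
Step 3: -3u * (u^2 + u + 1) = -3u^3 - 3u^2 - 3u; subtract.
Step 4: 1 * (u^2 + u + 1) = u^2 + u + 1; subtract.
Quotient: -5u^3 + 2u^2 - 3u + 1, Remainder: -5u + 2


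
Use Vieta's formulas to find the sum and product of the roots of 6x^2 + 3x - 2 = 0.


For ax^2+bx+c=0: sum = -b/a, product = c/a.
a=6, b=3, c=-2
Sum = -(3)/6 = -1/2
Product = (-2)/6 = -1/3


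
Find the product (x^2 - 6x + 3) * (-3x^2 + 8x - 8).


Distribute each term of the first polynomial:
  (x^2)(-3x^2 + 8x - 8) = -3x^4 + 8x^3 - 8x^2
  (-6x)(-3x^2 + 8x - 8) = 18x^3 - 48x^2 + 48x
  (3)(-3x^2 + 8x - 8) = -9x^2 + 24x - 24
Sum: -3x^4 + 26x^3 - 65x^2 + 72x - 24


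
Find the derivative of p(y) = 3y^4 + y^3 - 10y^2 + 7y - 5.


Apply the power rule term by term:
  d/dy(3y^4) = 12y^3
  d/dy(y^3) = 3y^2
  d/dy(-10y^2) = -20y
  d/dy(7y) = 7
  d/dy(-5) = 0
p'(y) = 12y^3 + 3y^2 - 20y + 7


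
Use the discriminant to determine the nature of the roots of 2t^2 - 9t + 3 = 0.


D = b^2 - 4ac = (-9)^2 - 4(2)(3) = 81 - 24 = 57
Since D > 0: two distinct irrational roots


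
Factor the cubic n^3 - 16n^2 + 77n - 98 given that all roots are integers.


Try integer roots (divisors of -98). n=7: p(7)=0.
Divide out (n - 7): quotient is n^2 - 9n + 14.
Factor the quadratic: (n - 2)(n - 7)
Result: (n - 7)(n - 2)(n - 7)


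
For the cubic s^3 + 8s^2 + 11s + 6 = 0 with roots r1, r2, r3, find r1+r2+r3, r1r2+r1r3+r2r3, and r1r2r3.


Monic cubic s^3+bs^2+cs+d=0: sum=-b, pairwise sum=c, product=-d.
b=8, c=11, d=6
r1+r2+r3 = -8
r1r2+r1r3+r2r3 = 11
r1r2r3 = -6


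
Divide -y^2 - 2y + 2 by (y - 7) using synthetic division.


Synthetic division with c = 7. Coefficients: -1, -2, 2
Bring down -1.
  -1 * 7 = -7; -7 - 2 = -9
  -9 * 7 = -63; -63 + 2 = -61
Quotient: -y - 9, Remainder: -61


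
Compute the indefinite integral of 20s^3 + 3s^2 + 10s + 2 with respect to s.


Reverse power rule on each term:
  ∫ 20s^3 ds = 5s^4
  ∫ 3s^2 ds = s^3
  ∫ 10s ds = 5s^2
  ∫ 2 ds = 2s
F(s) = 5s^4 + s^3 + 5s^2 + 2s + C


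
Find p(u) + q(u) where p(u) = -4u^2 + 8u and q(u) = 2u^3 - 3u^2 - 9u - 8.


Align terms by degree and add:
  -4u^2 + 8u
+ 2u^3 - 3u^2 - 9u - 8
= 2u^3 - 7u^2 - u - 8


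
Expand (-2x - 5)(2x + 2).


Distribute each term of the first polynomial:
  (-2x)(2x + 2) = -4x^2 - 4x
  (-5)(2x + 2) = -10x - 10
Sum: -4x^2 - 14x - 10


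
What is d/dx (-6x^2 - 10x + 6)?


Apply the power rule term by term:
  d/dx(-6x^2) = -12x
  d/dx(-10x) = -10
  d/dx(6) = 0
p'(x) = -12x - 10


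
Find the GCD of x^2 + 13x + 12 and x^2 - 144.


Factor each:
  x^2 + 13x + 12 = (x + 12)(x + 1)
  x^2 - 144 = (x + 12)(x - 12)
Common monic factor: x + 12


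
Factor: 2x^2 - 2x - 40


Roots satisfy r1 + r2 = -b/a = 1 and r1*r2 = c/a = -20.
So r1 = -4, r2 = 5.
2x^2 - 2x - 40 = 2(x - r1)(x - r2) = 2(x + 4)(x - 5)


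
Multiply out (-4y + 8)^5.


Expand (-4y + 8)^5 by repeated multiplication:
  (-4y + 8)^2 = 16y^2 - 64y + 64
  (-4y + 8)^3 = -64y^3 + 384y^2 - 768y + 512
  (-4y + 8)^4 = 256y^4 - 2048y^3 + 6144y^2 - 8192y + 4096
= -1024y^5 + 10240y^4 - 40960y^3 + 81920y^2 - 81920y + 32768


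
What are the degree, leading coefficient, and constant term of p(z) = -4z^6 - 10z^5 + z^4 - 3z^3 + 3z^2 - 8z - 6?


Highest power of z is 6, with coefficient -4. Constant term is -6.
Degree = 6, leading coefficient = -4, constant term = -6


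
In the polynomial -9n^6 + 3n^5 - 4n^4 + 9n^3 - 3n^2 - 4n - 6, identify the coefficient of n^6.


Read off the coefficient of n^6: -9


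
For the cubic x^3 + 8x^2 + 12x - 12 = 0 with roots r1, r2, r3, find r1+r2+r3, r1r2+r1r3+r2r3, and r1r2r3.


Monic cubic x^3+bx^2+cx+d=0: sum=-b, pairwise sum=c, product=-d.
b=8, c=12, d=-12
r1+r2+r3 = -8
r1r2+r1r3+r2r3 = 12
r1r2r3 = 12


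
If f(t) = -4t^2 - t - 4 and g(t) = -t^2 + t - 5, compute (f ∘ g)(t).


Substitute g(t) into f:
f(g(t)) = -4*(-t^2 + t - 5)^2 + (-1)*(-t^2 + t - 5) + (-4)
(-t^2 + t - 5)^2 = t^4 - 2t^3 + 11t^2 - 10t + 25
Expand and combine: -4t^4 + 8t^3 - 43t^2 + 39t - 99


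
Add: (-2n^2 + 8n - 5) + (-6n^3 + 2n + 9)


Align terms by degree and add:
  -2n^2 + 8n - 5
  -6n^3 + 2n + 9
= -6n^3 - 2n^2 + 10n + 4


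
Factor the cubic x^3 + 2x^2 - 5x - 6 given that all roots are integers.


Try integer roots (divisors of -6). x=-1: p(-1)=0.
Divide out (x + 1): quotient is x^2 + x - 6.
Factor the quadratic: (x + 3)(x - 2)
Result: (x + 1)(x + 3)(x - 2)


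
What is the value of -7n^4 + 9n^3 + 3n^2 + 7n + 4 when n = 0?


Using direct substitution:
  -7 * (0)^4 = 0
  9 * (0)^3 = 0
  3 * (0)^2 = 0
  7 * (0)^1 = 0
  constant: 4
Sum = 0 + 0 + 0 + 0 + 4 = 4


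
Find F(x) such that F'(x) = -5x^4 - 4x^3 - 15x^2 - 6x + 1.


Reverse power rule on each term:
  ∫ -5x^4 dx = -x^5
  ∫ -4x^3 dx = -x^4
  ∫ -15x^2 dx = -5x^3
  ∫ -6x dx = -3x^2
  ∫ 1 dx = x
F(x) = -x^5 - x^4 - 5x^3 - 3x^2 + x + C


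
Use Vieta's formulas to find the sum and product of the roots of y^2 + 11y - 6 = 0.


For ay^2+by+c=0: sum = -b/a, product = c/a.
a=1, b=11, c=-6
Sum = -(11)/1 = -11
Product = (-6)/1 = -6


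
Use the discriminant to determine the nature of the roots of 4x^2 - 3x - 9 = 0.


D = b^2 - 4ac = (-3)^2 - 4(4)(-9) = 9 + 144 = 153
Since D > 0: two distinct irrational roots


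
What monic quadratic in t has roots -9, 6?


p(t) = (t + 9)(t - 6)
Expand: t^2 + 3t - 54


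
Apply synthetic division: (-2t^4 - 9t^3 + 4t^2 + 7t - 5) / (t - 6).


Synthetic division with c = 6. Coefficients: -2, -9, 4, 7, -5
Bring down -2.
  -2 * 6 = -12; -12 - 9 = -21
  -21 * 6 = -126; -126 + 4 = -122
  -122 * 6 = -732; -732 + 7 = -725
  -725 * 6 = -4350; -4350 - 5 = -4355
Quotient: -2t^3 - 21t^2 - 122t - 725, Remainder: -4355


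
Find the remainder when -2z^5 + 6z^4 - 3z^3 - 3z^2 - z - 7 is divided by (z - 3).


By the Remainder Theorem, the remainder equals p(3):
  -2*(3)^5 = -486
  6*(3)^4 = 486
  -3*(3)^3 = -81
  -3*(3)^2 = -27
  -1*(3)^1 = -3
  constant: -7
Sum: -486 + 486 - 81 - 27 - 3 - 7 = -118


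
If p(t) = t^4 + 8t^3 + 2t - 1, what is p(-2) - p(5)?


p(-2) = -53
p(5) = 1634
p(-2) - p(5) = -53 - 1634 = -1687


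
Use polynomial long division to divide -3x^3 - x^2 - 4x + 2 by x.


(-3x^3 - x^2 - 4x + 2) / (x)
Step 1: -3x^2 * (x) = -3x^3; subtract.
Step 2: -x * (x) = -x^2; subtract.
Step 3: -4 * (x) = -4x; subtract.
Quotient: -3x^2 - x - 4, Remainder: 2


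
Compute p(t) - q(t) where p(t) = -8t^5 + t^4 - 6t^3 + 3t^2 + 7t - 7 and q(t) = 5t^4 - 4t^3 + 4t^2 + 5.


Distribute the minus sign:
  (-8t^5 + t^4 - 6t^3 + 3t^2 + 7t - 7)
- (5t^4 - 4t^3 + 4t^2 + 5)
Negate second polynomial: -5t^4 + 4t^3 - 4t^2 - 5
Add: -8t^5 - 4t^4 - 2t^3 - t^2 + 7t - 12
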